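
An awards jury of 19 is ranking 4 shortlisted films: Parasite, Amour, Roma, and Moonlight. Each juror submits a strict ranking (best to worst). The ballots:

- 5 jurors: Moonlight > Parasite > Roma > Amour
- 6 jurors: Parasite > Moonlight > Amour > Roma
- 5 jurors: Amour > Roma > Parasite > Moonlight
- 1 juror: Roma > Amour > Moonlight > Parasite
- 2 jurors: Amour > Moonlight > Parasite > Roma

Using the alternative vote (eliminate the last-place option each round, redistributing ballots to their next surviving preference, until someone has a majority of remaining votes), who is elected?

Round 1: Parasite 6, Amour 7, Roma 1, Moonlight 5. Eliminate Roma.
Round 2: Parasite 6, Amour 8, Moonlight 5. Eliminate Moonlight.
Round 3: Parasite 11, Amour 8. Parasite has a majority.

Parasite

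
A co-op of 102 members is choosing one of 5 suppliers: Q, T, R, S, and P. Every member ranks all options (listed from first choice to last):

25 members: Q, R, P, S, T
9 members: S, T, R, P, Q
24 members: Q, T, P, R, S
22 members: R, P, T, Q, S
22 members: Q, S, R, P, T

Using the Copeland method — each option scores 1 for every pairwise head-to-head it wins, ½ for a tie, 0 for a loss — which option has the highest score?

Q

Q: beats T, R, S, and P → score 4.
T: loses to Q, R, S, and P → score 0.
R: beats T, S, and P; loses to Q → score 3.
S: beats T; loses to Q, R, and P → score 1.
P: beats T and S; loses to Q and R → score 2.
Q has the best pairwise record.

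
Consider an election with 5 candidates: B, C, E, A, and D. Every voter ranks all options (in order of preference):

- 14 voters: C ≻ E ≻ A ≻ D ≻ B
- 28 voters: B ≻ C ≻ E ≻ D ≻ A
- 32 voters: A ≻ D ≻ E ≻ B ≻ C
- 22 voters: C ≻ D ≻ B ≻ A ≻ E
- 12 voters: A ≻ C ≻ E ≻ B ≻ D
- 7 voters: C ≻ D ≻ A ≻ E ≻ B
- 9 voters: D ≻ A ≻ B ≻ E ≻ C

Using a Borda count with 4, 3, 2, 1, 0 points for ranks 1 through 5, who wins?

C

B: 14·0 + 28·4 + 32·1 + 22·2 + 12·1 + 7·0 + 9·2 = 218
C: 14·4 + 28·3 + 32·0 + 22·4 + 12·3 + 7·4 + 9·0 = 292
E: 14·3 + 28·2 + 32·2 + 22·0 + 12·2 + 7·1 + 9·1 = 202
A: 14·2 + 28·0 + 32·4 + 22·1 + 12·4 + 7·2 + 9·3 = 267
D: 14·1 + 28·1 + 32·3 + 22·3 + 12·0 + 7·3 + 9·4 = 261
C has the highest Borda score (292).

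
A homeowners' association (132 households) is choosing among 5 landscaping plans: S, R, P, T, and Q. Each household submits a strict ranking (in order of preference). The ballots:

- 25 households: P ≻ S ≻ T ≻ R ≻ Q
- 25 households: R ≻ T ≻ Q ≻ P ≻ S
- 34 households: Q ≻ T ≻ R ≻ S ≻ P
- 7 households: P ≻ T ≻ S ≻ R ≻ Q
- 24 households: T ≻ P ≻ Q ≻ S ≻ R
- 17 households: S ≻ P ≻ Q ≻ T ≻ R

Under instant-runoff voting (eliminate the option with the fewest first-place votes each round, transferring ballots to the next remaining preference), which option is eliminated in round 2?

T

Round 1: S 17, R 25, P 32, T 24, Q 34. Eliminate S.
Round 2: R 25, P 49, T 24, Q 34. Eliminate T.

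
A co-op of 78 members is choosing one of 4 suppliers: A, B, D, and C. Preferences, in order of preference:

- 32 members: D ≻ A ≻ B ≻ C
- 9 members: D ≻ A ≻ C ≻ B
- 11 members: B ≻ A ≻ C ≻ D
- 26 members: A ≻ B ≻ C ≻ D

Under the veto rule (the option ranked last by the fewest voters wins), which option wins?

Last-place votes: A 0, B 9, D 37, C 32.
A is ranked last by the fewest voters, so A wins.

A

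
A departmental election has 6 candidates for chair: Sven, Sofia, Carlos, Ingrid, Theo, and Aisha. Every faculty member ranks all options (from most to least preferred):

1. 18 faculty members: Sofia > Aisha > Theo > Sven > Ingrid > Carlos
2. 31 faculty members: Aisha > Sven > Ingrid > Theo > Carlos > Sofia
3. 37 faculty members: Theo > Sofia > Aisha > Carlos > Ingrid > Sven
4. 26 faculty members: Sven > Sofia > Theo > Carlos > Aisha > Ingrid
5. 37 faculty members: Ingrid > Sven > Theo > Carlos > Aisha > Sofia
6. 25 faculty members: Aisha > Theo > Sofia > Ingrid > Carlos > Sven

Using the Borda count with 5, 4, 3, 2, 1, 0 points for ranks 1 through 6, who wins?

Sven: 18·2 + 31·4 + 37·0 + 26·5 + 37·4 + 25·0 = 438
Sofia: 18·5 + 31·0 + 37·4 + 26·4 + 37·0 + 25·3 = 417
Carlos: 18·0 + 31·1 + 37·2 + 26·2 + 37·2 + 25·1 = 256
Ingrid: 18·1 + 31·3 + 37·1 + 26·0 + 37·5 + 25·2 = 383
Theo: 18·3 + 31·2 + 37·5 + 26·3 + 37·3 + 25·4 = 590
Aisha: 18·4 + 31·5 + 37·3 + 26·1 + 37·1 + 25·5 = 526
Theo has the highest Borda score (590).

Theo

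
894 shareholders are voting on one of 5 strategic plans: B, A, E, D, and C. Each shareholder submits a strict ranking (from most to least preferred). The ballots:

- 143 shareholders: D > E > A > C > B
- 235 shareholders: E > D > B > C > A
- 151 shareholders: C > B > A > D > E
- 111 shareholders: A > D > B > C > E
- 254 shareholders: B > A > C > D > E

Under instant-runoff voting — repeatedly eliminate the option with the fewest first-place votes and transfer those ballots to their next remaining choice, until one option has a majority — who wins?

Round 1: B 254, A 111, E 235, D 143, C 151. Eliminate A.
Round 2: B 254, E 235, D 254, C 151. Eliminate C.
Round 3: B 405, E 235, D 254. Eliminate E.
Round 4: B 405, D 489. D has a majority.

D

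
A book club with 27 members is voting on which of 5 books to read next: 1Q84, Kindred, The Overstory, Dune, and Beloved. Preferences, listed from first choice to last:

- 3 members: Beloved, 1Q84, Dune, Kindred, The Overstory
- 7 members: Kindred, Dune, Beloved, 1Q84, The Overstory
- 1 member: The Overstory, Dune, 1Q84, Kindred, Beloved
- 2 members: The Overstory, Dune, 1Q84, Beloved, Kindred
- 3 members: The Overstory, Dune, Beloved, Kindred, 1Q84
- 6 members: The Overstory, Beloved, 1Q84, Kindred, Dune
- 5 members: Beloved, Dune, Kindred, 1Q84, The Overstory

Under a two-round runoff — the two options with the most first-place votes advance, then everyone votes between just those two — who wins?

Round 1 first-place votes: 1Q84 0, Kindred 7, The Overstory 12, Dune 0, Beloved 8.
The Overstory and Beloved advance.
Runoff: The Overstory is preferred to Beloved by 12 voters; Beloved by 15.
Beloved wins the runoff.

Beloved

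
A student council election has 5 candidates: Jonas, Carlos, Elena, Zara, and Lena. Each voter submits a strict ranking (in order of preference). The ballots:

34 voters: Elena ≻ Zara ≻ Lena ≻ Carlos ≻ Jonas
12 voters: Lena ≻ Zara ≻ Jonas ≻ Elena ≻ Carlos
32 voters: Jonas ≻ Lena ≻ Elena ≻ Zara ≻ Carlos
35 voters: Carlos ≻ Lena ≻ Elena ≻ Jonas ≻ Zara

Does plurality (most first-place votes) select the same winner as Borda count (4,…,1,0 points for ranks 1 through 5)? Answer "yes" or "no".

Plurality — first-place votes: Jonas 32, Carlos 35, Elena 34, Zara 0, Lena 12. Winner: Carlos.
Borda — scores: Jonas 187, Carlos 174, Elena 282, Zara 170, Lena 317. Winner: Lena.
The two methods disagree.

no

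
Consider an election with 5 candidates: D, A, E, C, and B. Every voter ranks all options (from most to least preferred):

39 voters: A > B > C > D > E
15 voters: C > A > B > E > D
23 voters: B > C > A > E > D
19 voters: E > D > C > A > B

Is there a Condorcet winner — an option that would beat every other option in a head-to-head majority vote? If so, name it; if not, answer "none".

Checking pairwise contests:
A beats D 77–19.
C beats A 57–39.
A beats E 77–19.
B beats C 62–34.
A beats B 73–23.
Every option loses at least one head-to-head, so there is no Condorcet winner.

none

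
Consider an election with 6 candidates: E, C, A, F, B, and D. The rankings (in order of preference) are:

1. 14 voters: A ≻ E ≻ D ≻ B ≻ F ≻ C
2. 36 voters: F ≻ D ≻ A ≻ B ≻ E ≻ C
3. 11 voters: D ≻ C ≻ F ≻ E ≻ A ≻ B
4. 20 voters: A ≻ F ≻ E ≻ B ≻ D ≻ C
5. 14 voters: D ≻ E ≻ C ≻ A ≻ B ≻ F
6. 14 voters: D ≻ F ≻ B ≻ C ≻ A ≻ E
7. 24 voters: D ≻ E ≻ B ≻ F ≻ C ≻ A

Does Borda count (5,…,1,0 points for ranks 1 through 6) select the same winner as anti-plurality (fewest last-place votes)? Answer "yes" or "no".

Borda — scores: E 326, C 138, A 331, F 411, B 268, D 521. Winner: D.
Anti-plurality — last-place votes: E 14, C 70, A 24, F 14, B 11, D 0. Winner: D.
The two methods agree.

yes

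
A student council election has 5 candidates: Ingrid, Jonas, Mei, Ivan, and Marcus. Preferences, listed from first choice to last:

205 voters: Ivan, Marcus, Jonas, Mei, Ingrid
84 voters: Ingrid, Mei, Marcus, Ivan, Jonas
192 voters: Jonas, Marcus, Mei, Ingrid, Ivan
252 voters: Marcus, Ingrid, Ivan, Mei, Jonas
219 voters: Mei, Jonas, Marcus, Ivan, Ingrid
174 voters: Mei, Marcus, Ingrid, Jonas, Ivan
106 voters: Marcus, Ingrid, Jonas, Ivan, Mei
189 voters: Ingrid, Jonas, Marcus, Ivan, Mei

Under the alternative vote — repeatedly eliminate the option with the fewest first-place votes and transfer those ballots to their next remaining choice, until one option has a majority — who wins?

Round 1: Ingrid 273, Jonas 192, Mei 393, Ivan 205, Marcus 358. Eliminate Jonas.
Round 2: Ingrid 273, Mei 393, Ivan 205, Marcus 550. Eliminate Ivan.
Round 3: Ingrid 273, Mei 393, Marcus 755. Marcus has a majority.

Marcus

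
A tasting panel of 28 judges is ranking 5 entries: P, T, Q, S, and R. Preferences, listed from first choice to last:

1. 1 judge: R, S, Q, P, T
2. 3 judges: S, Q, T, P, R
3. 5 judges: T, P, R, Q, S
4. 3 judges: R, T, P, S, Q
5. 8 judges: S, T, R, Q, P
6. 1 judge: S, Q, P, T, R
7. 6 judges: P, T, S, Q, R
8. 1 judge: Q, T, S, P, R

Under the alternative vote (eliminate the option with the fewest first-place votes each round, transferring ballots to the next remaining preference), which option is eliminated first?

Round 1: P 6, T 5, Q 1, S 12, R 4. Eliminate Q.

Q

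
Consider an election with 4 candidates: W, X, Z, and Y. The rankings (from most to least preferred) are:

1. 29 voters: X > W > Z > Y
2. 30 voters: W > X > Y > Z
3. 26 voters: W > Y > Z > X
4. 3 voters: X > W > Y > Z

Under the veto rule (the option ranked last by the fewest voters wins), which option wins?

W

Last-place votes: W 0, X 26, Z 33, Y 29.
W is ranked last by the fewest voters, so W wins.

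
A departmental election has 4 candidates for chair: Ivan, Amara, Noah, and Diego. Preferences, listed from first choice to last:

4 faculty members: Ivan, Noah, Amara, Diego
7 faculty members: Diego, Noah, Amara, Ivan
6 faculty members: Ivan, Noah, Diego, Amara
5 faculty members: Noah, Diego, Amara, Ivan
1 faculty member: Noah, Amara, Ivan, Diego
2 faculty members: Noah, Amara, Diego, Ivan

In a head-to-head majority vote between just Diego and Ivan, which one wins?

Diego

Voters preferring Diego to Ivan: 14; preferring Ivan to Diego: 11.
Diego wins the head-to-head.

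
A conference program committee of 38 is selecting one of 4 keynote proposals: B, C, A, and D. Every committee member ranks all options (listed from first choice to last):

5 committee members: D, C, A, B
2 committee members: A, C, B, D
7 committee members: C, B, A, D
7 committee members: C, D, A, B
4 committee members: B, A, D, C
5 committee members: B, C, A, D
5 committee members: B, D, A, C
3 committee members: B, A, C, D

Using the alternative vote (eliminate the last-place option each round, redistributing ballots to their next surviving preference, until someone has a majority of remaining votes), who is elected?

C

Round 1: B 17, C 14, A 2, D 5. Eliminate A.
Round 2: B 17, C 16, D 5. Eliminate D.
Round 3: B 17, C 21. C has a majority.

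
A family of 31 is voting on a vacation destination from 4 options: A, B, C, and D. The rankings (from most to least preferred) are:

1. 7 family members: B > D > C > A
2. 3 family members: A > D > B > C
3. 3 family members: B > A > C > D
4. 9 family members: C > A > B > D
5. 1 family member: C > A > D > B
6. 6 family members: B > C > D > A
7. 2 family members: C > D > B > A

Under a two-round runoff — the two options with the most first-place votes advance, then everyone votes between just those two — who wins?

B

Round 1 first-place votes: A 3, B 16, C 12, D 0.
B and C advance.
Runoff: B is preferred to C by 19 voters; C by 12.
B wins the runoff.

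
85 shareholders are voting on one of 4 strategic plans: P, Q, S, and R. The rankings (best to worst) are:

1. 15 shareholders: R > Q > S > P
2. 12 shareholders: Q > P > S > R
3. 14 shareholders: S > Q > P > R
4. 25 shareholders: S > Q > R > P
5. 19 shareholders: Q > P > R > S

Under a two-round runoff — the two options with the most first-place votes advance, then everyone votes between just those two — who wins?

Q

Round 1 first-place votes: P 0, Q 31, S 39, R 15.
S and Q advance.
Runoff: S is preferred to Q by 39 voters; Q by 46.
Q wins the runoff.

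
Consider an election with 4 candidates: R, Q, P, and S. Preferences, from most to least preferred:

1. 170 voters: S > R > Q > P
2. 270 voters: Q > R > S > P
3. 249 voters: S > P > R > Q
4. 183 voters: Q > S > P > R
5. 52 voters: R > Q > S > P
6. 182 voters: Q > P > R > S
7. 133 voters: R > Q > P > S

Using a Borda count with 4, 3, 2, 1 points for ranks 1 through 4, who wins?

R: 170·3 + 270·3 + 249·2 + 183·1 + 52·4 + 182·2 + 133·4 = 3105
Q: 170·2 + 270·4 + 249·1 + 183·4 + 52·3 + 182·4 + 133·3 = 3684
P: 170·1 + 270·1 + 249·3 + 183·2 + 52·1 + 182·3 + 133·2 = 2417
S: 170·4 + 270·2 + 249·4 + 183·3 + 52·2 + 182·1 + 133·1 = 3184
Q has the highest Borda score (3684).

Q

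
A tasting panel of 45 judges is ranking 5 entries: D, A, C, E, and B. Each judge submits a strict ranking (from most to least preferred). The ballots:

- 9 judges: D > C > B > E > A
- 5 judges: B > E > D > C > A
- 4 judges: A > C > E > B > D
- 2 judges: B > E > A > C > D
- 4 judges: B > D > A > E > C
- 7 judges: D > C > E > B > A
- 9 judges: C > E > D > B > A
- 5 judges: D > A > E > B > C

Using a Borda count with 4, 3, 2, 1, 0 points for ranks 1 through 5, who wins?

D: 9·4 + 5·2 + 4·0 + 2·0 + 4·3 + 7·4 + 9·2 + 5·4 = 124
A: 9·0 + 5·0 + 4·4 + 2·2 + 4·2 + 7·0 + 9·0 + 5·3 = 43
C: 9·3 + 5·1 + 4·3 + 2·1 + 4·0 + 7·3 + 9·4 + 5·0 = 103
E: 9·1 + 5·3 + 4·2 + 2·3 + 4·1 + 7·2 + 9·3 + 5·2 = 93
B: 9·2 + 5·4 + 4·1 + 2·4 + 4·4 + 7·1 + 9·1 + 5·1 = 87
D has the highest Borda score (124).

D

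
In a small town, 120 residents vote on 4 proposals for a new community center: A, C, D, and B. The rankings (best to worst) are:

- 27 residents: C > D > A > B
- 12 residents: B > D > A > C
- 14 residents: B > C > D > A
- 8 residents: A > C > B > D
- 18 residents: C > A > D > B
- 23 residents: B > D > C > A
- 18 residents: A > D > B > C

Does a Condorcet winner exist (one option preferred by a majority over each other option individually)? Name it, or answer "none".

Checking pairwise contests:
C beats A 82–38.
B beats C 67–53.
C beats D 67–53.
A beats B 71–49.
Every option loses at least one head-to-head, so there is no Condorcet winner.

none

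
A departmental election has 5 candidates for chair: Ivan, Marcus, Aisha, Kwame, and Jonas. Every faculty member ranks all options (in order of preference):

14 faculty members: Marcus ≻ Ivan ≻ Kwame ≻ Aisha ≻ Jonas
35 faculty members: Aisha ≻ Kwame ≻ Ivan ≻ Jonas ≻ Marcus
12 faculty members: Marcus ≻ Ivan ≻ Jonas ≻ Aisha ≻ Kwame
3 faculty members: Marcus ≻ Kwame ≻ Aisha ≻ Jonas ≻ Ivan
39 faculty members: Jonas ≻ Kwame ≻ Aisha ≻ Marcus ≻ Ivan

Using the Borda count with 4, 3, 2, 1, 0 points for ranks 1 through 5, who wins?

Ivan: 14·3 + 35·2 + 12·3 + 3·0 + 39·0 = 148
Marcus: 14·4 + 35·0 + 12·4 + 3·4 + 39·1 = 155
Aisha: 14·1 + 35·4 + 12·1 + 3·2 + 39·2 = 250
Kwame: 14·2 + 35·3 + 12·0 + 3·3 + 39·3 = 259
Jonas: 14·0 + 35·1 + 12·2 + 3·1 + 39·4 = 218
Kwame has the highest Borda score (259).

Kwame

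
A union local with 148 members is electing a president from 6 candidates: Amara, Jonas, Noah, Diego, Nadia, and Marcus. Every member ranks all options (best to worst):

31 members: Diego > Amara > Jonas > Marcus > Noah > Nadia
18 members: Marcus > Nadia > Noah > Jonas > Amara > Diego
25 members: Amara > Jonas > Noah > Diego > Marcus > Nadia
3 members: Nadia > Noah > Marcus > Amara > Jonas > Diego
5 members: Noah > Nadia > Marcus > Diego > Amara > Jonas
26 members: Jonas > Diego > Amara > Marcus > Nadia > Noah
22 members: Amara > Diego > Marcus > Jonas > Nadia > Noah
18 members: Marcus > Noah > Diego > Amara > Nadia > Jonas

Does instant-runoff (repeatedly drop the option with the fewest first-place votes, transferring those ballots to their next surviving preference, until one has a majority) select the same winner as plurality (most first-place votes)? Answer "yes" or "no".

no

Instant-runoff — R1 Amara 47, Jonas 26, Noah 5, Diego 31, Nadia 3, Marcus 36 (Nadia out); R2 Amara 47, Jonas 26, Noah 8, Diego 31, Marcus 36 (Noah out); R3 Amara 47, Jonas 26, Diego 31, Marcus 44 (Jonas out); R4 Amara 47, Diego 57, Marcus 44 (Marcus out); R5 Amara 68, Diego 80 (Diego winner). Winner: Diego.
Plurality — first-place votes: Amara 47, Jonas 26, Noah 5, Diego 31, Nadia 3, Marcus 36. Winner: Amara.
The two methods disagree.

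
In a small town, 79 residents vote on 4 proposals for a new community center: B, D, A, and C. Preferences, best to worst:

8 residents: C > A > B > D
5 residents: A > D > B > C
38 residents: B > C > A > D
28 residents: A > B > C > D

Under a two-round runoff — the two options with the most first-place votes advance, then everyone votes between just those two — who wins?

Round 1 first-place votes: B 38, D 0, A 33, C 8.
B and A advance.
Runoff: B is preferred to A by 38 voters; A by 41.
A wins the runoff.

A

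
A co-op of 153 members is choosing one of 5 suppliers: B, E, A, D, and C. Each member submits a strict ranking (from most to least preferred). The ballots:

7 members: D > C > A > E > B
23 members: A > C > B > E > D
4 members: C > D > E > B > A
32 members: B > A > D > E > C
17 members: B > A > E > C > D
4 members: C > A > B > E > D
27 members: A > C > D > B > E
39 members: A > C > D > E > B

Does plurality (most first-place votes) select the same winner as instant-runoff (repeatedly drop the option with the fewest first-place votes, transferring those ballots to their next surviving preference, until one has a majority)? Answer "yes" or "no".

yes

Plurality — first-place votes: B 49, E 0, A 89, D 7, C 8. Winner: A.
Instant-runoff — R1 B 49, E 0, A 89, D 7, C 8 (A winner). Winner: A.
The two methods agree.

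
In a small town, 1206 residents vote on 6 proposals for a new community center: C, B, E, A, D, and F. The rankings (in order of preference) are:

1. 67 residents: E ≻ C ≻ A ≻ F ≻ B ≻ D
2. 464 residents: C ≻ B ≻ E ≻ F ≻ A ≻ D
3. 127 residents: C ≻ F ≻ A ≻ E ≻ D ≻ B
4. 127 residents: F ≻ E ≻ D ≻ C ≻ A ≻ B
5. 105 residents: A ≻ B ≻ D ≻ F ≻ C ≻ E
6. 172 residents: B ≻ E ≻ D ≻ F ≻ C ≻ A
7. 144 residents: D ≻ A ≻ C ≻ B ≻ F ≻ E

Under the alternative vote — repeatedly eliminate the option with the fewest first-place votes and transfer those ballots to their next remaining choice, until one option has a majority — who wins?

C

Round 1: C 591, B 172, E 67, A 105, D 144, F 127. Eliminate E.
Round 2: C 658, B 172, A 105, D 144, F 127. C has a majority.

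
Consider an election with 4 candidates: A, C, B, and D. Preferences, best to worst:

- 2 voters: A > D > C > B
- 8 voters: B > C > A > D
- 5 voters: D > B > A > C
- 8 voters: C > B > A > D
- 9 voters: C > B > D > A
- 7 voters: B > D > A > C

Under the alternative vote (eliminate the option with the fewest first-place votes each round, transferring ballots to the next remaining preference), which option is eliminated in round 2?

Round 1: A 2, C 17, B 15, D 5. Eliminate A.
Round 2: C 17, B 15, D 7. Eliminate D.

D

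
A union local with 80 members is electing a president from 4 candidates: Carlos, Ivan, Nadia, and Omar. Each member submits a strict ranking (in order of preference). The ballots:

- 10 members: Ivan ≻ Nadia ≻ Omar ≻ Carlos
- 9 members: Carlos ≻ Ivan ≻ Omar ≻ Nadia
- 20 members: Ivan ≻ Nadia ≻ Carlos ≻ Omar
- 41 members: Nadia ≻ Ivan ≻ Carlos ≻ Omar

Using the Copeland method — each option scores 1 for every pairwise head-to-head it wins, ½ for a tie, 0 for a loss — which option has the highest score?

Nadia

Carlos: beats Omar; loses to Ivan and Nadia → score 1.
Ivan: beats Carlos and Omar; loses to Nadia → score 2.
Nadia: beats Carlos, Ivan, and Omar → score 3.
Omar: loses to Carlos, Ivan, and Nadia → score 0.
Nadia has the best pairwise record.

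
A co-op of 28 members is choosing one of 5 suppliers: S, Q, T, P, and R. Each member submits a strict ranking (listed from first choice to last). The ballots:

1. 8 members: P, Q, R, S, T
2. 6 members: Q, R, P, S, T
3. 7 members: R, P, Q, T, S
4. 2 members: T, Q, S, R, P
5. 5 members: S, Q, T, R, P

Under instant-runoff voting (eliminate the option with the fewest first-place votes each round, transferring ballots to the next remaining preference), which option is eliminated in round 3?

Round 1: S 5, Q 6, T 2, P 8, R 7. Eliminate T.
Round 2: S 5, Q 8, P 8, R 7. Eliminate S.
Round 3: Q 13, P 8, R 7. Eliminate R.

R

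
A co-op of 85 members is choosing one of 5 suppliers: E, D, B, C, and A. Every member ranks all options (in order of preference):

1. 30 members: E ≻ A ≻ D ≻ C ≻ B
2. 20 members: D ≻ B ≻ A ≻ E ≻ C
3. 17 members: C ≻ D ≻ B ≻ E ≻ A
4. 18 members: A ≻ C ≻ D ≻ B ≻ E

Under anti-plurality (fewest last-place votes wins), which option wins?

D

Last-place votes: E 18, D 0, B 30, C 20, A 17.
D is ranked last by the fewest voters, so D wins.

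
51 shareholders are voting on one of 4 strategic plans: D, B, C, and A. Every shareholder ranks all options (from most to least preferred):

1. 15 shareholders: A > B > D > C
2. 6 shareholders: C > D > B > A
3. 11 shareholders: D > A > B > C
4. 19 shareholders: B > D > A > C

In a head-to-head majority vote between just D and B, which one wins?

B

Voters preferring D to B: 17; preferring B to D: 34.
B wins the head-to-head.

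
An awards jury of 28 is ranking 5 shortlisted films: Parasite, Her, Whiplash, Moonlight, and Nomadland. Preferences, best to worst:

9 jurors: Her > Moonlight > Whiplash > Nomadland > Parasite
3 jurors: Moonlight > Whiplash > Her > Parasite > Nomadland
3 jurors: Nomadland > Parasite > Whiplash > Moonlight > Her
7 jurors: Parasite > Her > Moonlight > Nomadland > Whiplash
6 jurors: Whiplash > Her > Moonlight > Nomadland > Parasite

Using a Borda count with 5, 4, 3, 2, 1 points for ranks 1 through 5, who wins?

Her

Parasite: 9·1 + 3·2 + 3·4 + 7·5 + 6·1 = 68
Her: 9·5 + 3·3 + 3·1 + 7·4 + 6·4 = 109
Whiplash: 9·3 + 3·4 + 3·3 + 7·1 + 6·5 = 85
Moonlight: 9·4 + 3·5 + 3·2 + 7·3 + 6·3 = 96
Nomadland: 9·2 + 3·1 + 3·5 + 7·2 + 6·2 = 62
Her has the highest Borda score (109).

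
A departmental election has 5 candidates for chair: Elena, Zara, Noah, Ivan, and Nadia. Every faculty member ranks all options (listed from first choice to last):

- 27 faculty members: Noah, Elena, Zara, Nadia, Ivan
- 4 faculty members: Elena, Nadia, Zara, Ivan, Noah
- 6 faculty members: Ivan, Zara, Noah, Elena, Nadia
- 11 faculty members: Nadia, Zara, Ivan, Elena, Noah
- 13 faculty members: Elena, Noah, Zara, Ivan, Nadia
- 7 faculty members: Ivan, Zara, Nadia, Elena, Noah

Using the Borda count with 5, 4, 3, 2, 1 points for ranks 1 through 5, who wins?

Elena: 27·4 + 4·5 + 6·2 + 11·2 + 13·5 + 7·2 = 241
Zara: 27·3 + 4·3 + 6·4 + 11·4 + 13·3 + 7·4 = 228
Noah: 27·5 + 4·1 + 6·3 + 11·1 + 13·4 + 7·1 = 227
Ivan: 27·1 + 4·2 + 6·5 + 11·3 + 13·2 + 7·5 = 159
Nadia: 27·2 + 4·4 + 6·1 + 11·5 + 13·1 + 7·3 = 165
Elena has the highest Borda score (241).

Elena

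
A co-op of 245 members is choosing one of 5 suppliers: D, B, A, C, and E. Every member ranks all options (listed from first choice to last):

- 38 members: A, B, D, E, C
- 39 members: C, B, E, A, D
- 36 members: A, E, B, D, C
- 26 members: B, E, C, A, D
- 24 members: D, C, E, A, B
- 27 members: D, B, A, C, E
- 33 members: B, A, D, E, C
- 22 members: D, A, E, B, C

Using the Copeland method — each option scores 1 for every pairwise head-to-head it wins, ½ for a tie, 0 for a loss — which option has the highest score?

B

D: beats C and E; loses to B and A → score 2.
B: beats D, A, C, and E → score 4.
A: beats D, C, and E; loses to B → score 3.
C: loses to D, B, A, and E → score 0.
E: beats C; loses to D, B, and A → score 1.
B has the best pairwise record.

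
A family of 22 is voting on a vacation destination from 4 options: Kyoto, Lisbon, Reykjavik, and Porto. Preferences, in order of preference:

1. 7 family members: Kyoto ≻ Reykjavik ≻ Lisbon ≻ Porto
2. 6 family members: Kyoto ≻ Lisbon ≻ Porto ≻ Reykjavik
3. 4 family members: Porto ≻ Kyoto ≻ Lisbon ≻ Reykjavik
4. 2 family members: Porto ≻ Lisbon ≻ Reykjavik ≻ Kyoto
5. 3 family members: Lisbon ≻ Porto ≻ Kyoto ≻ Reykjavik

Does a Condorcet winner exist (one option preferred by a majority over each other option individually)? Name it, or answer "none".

Kyoto

Kyoto vs Lisbon: 17–5 for Kyoto.
Kyoto vs Reykjavik: 20–2 for Kyoto.
Kyoto vs Porto: 13–9 for Kyoto.
Kyoto beats every other option head-to-head.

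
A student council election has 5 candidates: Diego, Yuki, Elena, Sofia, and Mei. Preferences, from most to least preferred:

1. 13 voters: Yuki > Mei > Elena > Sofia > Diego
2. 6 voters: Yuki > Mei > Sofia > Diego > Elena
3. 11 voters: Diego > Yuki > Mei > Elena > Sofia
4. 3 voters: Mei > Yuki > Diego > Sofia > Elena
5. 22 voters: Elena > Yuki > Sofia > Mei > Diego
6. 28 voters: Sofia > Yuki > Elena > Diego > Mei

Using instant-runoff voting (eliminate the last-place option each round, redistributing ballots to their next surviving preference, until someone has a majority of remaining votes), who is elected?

Yuki

Round 1: Diego 11, Yuki 19, Elena 22, Sofia 28, Mei 3. Eliminate Mei.
Round 2: Diego 11, Yuki 22, Elena 22, Sofia 28. Eliminate Diego.
Round 3: Yuki 33, Elena 22, Sofia 28. Eliminate Elena.
Round 4: Yuki 55, Sofia 28. Yuki has a majority.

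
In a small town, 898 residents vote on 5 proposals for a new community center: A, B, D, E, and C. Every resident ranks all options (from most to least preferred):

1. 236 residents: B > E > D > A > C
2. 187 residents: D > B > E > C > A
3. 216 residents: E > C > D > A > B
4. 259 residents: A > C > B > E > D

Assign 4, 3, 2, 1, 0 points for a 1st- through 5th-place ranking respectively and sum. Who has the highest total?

E

A: 236·1 + 187·0 + 216·1 + 259·4 = 1488
B: 236·4 + 187·3 + 216·0 + 259·2 = 2023
D: 236·2 + 187·4 + 216·2 + 259·0 = 1652
E: 236·3 + 187·2 + 216·4 + 259·1 = 2205
C: 236·0 + 187·1 + 216·3 + 259·3 = 1612
E has the highest Borda score (2205).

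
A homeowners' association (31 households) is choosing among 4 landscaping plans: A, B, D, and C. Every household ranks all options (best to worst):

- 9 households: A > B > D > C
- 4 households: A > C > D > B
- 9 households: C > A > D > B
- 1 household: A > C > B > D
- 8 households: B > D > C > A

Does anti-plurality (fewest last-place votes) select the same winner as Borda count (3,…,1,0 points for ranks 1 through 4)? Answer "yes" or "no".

no

Anti-plurality — last-place votes: A 8, B 13, D 1, C 9. Winner: D.
Borda — scores: A 60, B 43, D 38, C 45. Winner: A.
The two methods disagree.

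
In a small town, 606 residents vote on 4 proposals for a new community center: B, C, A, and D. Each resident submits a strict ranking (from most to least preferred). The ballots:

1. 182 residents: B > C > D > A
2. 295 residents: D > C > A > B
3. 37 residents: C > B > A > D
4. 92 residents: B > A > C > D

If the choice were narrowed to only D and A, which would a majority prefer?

D

Voters preferring D to A: 477; preferring A to D: 129.
D wins the head-to-head.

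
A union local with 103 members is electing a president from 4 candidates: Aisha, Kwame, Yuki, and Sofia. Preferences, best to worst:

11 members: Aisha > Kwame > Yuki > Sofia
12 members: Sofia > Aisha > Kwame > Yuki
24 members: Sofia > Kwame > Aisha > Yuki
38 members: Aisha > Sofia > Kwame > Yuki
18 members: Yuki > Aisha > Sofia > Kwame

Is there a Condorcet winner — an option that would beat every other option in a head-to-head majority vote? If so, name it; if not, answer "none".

Aisha vs Kwame: 79–24 for Aisha.
Aisha vs Yuki: 85–18 for Aisha.
Aisha vs Sofia: 67–36 for Aisha.
Aisha beats every other option head-to-head.

Aisha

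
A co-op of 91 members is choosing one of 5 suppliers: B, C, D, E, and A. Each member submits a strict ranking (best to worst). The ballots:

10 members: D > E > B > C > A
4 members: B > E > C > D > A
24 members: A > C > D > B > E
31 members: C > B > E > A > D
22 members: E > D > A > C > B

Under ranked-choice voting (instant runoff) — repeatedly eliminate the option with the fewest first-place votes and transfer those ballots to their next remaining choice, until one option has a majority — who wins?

Round 1: B 4, C 31, D 10, E 22, A 24. Eliminate B.
Round 2: C 31, D 10, E 26, A 24. Eliminate D.
Round 3: C 31, E 36, A 24. Eliminate A.
Round 4: C 55, E 36. C has a majority.

C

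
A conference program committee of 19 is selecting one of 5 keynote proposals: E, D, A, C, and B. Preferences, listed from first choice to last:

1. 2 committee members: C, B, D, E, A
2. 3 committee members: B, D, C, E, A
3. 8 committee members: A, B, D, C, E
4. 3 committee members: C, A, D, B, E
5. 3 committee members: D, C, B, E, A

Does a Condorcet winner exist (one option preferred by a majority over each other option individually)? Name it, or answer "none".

Checking pairwise contests:
D beats E 19–0.
A beats D 11–8.
C beats A 11–8.
D beats C 14–5.
A beats B 11–8.
Every option loses at least one head-to-head, so there is no Condorcet winner.

none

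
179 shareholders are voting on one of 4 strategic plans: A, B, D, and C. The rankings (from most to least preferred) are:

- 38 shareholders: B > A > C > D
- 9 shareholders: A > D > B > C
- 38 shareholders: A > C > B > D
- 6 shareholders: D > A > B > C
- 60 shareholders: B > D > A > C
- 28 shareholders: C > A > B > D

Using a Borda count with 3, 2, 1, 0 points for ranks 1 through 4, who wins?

A: 38·2 + 9·3 + 38·3 + 6·2 + 60·1 + 28·2 = 345
B: 38·3 + 9·1 + 38·1 + 6·1 + 60·3 + 28·1 = 375
D: 38·0 + 9·2 + 38·0 + 6·3 + 60·2 + 28·0 = 156
C: 38·1 + 9·0 + 38·2 + 6·0 + 60·0 + 28·3 = 198
B has the highest Borda score (375).

B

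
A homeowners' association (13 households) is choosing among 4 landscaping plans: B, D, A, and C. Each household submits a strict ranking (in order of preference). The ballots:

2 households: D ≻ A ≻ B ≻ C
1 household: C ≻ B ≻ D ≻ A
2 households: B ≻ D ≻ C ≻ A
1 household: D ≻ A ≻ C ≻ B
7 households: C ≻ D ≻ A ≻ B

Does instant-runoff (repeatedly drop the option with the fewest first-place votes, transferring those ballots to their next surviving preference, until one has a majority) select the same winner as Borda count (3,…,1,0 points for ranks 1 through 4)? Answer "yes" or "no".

Instant-runoff — R1 B 2, D 3, A 0, C 8 (C winner). Winner: C.
Borda — scores: B 10, D 28, A 13, C 27. Winner: D.
The two methods disagree.

no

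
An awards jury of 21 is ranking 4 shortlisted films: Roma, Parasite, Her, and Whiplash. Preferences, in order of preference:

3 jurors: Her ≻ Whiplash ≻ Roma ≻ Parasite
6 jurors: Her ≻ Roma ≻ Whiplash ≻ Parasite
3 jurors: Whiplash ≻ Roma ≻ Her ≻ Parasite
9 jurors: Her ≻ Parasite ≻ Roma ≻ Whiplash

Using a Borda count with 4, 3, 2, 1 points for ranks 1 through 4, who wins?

Roma: 3·2 + 6·3 + 3·3 + 9·2 = 51
Parasite: 3·1 + 6·1 + 3·1 + 9·3 = 39
Her: 3·4 + 6·4 + 3·2 + 9·4 = 78
Whiplash: 3·3 + 6·2 + 3·4 + 9·1 = 42
Her has the highest Borda score (78).

Her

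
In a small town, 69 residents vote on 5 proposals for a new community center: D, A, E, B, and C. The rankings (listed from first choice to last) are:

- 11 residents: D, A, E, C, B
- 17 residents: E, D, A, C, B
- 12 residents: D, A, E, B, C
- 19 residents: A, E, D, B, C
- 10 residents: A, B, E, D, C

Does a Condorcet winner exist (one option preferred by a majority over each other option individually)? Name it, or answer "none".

none

Checking pairwise contests:
E beats D 46–23.
D beats A 40–29.
A beats E 52–17.
D beats B 59–10.
D beats C 69–0.
Every option loses at least one head-to-head, so there is no Condorcet winner.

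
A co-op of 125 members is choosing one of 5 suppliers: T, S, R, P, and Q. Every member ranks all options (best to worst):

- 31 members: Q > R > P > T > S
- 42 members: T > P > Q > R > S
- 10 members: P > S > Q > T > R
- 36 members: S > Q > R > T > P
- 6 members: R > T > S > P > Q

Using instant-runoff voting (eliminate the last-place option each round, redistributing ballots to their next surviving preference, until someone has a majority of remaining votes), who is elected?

T

Round 1: T 42, S 36, R 6, P 10, Q 31. Eliminate R.
Round 2: T 48, S 36, P 10, Q 31. Eliminate P.
Round 3: T 48, S 46, Q 31. Eliminate Q.
Round 4: T 79, S 46. T has a majority.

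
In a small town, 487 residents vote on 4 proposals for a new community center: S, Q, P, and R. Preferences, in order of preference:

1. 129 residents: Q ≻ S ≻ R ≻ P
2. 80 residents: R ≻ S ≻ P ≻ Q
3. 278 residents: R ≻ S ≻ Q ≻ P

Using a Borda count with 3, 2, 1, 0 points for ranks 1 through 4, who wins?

S: 129·2 + 80·2 + 278·2 = 974
Q: 129·3 + 80·0 + 278·1 = 665
P: 129·0 + 80·1 + 278·0 = 80
R: 129·1 + 80·3 + 278·3 = 1203
R has the highest Borda score (1203).

R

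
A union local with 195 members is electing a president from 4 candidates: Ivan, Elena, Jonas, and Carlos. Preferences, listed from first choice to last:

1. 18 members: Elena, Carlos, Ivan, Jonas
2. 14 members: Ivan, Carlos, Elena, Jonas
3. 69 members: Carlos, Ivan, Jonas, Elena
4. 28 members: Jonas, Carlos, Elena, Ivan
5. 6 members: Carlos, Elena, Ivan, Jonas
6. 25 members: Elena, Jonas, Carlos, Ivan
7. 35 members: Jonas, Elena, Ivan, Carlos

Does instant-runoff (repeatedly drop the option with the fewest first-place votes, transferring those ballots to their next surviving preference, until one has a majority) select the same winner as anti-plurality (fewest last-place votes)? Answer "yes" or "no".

yes

Instant-runoff — R1 Ivan 14, Elena 43, Jonas 63, Carlos 75 (Ivan out); R2 Elena 43, Jonas 63, Carlos 89 (Elena out); R3 Jonas 88, Carlos 107 (Carlos winner). Winner: Carlos.
Anti-plurality — last-place votes: Ivan 53, Elena 69, Jonas 38, Carlos 35. Winner: Carlos.
The two methods agree.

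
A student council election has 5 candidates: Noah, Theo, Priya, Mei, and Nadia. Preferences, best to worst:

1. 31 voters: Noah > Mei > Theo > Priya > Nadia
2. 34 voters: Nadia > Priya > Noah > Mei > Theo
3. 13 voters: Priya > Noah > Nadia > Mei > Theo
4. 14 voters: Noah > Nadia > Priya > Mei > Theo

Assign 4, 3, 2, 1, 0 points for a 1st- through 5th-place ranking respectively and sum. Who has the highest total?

Noah: 31·4 + 34·2 + 13·3 + 14·4 = 287
Theo: 31·2 + 34·0 + 13·0 + 14·0 = 62
Priya: 31·1 + 34·3 + 13·4 + 14·2 = 213
Mei: 31·3 + 34·1 + 13·1 + 14·1 = 154
Nadia: 31·0 + 34·4 + 13·2 + 14·3 = 204
Noah has the highest Borda score (287).

Noah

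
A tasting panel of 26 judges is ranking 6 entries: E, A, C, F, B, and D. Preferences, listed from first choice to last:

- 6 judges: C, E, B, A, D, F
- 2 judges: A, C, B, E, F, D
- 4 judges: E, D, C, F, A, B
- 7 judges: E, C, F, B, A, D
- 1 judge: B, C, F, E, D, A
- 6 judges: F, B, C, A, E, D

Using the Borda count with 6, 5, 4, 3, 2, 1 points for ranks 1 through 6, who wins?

E: 6·5 + 2·3 + 4·6 + 7·6 + 1·3 + 6·2 = 117
A: 6·3 + 2·6 + 4·2 + 7·2 + 1·1 + 6·3 = 71
C: 6·6 + 2·5 + 4·4 + 7·5 + 1·5 + 6·4 = 126
F: 6·1 + 2·2 + 4·3 + 7·4 + 1·4 + 6·6 = 90
B: 6·4 + 2·4 + 4·1 + 7·3 + 1·6 + 6·5 = 93
D: 6·2 + 2·1 + 4·5 + 7·1 + 1·2 + 6·1 = 49
C has the highest Borda score (126).

C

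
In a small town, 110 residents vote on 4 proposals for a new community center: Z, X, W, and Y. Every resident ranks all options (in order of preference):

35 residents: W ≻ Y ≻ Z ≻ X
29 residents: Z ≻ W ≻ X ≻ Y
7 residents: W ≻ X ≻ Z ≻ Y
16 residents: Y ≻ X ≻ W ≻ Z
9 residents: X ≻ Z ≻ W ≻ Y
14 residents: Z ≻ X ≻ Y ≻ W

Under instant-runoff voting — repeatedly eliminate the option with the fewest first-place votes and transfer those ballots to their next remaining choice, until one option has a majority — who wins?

Round 1: Z 43, X 9, W 42, Y 16. Eliminate X.
Round 2: Z 52, W 42, Y 16. Eliminate Y.
Round 3: Z 52, W 58. W has a majority.

W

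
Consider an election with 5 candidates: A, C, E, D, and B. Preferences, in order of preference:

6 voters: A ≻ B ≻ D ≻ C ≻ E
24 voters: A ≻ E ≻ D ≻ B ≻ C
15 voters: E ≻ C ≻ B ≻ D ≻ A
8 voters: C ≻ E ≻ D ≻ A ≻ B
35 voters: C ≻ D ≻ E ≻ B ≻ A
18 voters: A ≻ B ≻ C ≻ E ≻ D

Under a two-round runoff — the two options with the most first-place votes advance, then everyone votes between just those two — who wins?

Round 1 first-place votes: A 48, C 43, E 15, D 0, B 0.
A and C advance.
Runoff: A is preferred to C by 48 voters; C by 58.
C wins the runoff.

C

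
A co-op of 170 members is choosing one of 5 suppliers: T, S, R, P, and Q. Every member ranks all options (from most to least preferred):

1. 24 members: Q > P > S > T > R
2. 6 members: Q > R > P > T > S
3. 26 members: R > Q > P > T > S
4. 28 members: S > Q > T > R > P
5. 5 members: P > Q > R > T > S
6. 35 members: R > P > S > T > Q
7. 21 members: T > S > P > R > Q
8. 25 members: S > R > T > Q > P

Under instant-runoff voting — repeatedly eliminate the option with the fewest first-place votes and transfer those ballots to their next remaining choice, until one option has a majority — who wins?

S

Round 1: T 21, S 53, R 61, P 5, Q 30. Eliminate P.
Round 2: T 21, S 53, R 61, Q 35. Eliminate T.
Round 3: S 74, R 61, Q 35. Eliminate Q.
Round 4: S 98, R 72. S has a majority.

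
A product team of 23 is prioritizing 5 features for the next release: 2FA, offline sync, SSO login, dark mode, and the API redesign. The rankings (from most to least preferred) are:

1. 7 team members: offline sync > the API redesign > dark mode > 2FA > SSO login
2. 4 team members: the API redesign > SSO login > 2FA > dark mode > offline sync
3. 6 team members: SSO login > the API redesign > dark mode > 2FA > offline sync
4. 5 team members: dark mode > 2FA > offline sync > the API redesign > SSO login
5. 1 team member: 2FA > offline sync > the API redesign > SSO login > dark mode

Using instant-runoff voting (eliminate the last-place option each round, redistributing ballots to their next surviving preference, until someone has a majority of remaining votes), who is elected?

Round 1: 2FA 1, offline sync 7, SSO login 6, dark mode 5, the API redesign 4. Eliminate 2FA.
Round 2: offline sync 8, SSO login 6, dark mode 5, the API redesign 4. Eliminate the API redesign.
Round 3: offline sync 8, SSO login 10, dark mode 5. Eliminate dark mode.
Round 4: offline sync 13, SSO login 10. Offline sync has a majority.

offline sync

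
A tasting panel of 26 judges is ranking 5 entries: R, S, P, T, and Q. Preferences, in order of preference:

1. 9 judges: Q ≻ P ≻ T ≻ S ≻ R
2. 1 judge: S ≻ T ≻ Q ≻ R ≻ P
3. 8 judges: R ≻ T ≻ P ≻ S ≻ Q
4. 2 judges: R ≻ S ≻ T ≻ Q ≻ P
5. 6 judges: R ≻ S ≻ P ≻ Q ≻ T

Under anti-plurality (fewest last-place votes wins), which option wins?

S

Last-place votes: R 9, S 0, P 3, T 6, Q 8.
S is ranked last by the fewest voters, so S wins.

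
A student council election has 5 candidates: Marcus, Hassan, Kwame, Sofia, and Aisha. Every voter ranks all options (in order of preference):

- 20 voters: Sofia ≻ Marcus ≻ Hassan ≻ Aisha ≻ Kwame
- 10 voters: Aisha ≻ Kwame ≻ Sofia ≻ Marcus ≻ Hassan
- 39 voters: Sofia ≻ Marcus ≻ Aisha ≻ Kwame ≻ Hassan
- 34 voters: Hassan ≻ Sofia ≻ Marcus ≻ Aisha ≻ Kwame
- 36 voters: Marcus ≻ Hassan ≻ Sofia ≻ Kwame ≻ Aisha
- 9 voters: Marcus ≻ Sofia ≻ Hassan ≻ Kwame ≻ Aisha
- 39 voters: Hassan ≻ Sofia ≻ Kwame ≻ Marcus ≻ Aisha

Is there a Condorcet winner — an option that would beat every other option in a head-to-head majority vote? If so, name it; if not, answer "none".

none

Checking pairwise contests:
Sofia beats Marcus 142–45.
Marcus beats Hassan 114–73.
Marcus beats Kwame 138–49.
Hassan beats Sofia 109–78.
Marcus beats Aisha 177–10.
Every option loses at least one head-to-head, so there is no Condorcet winner.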